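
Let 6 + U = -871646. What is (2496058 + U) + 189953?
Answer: 1814359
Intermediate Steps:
U = -871652 (U = -6 - 871646 = -871652)
(2496058 + U) + 189953 = (2496058 - 871652) + 189953 = 1624406 + 189953 = 1814359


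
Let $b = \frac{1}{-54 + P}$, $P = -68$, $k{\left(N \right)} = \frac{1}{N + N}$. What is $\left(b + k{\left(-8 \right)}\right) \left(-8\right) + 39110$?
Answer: $\frac{4771489}{122} \approx 39111.0$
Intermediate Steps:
$k{\left(N \right)} = \frac{1}{2 N}$
$b = - \frac{1}{122}$ ($b = \frac{1}{-54 - 68} = \frac{1}{-122} = - \frac{1}{122} \approx -0.0081967$)
$\left(b + k{\left(-8 \right)}\right) \left(-8\right) + 39110 = \left(- \frac{1}{122} + \frac{1}{2 \left(-8\right)}\right) \left(-8\right) + 39110 = \left(- \frac{1}{122} + \frac{1}{2} \left(- \frac{1}{8}\right)\right) \left(-8\right) + 39110 = \left(- \frac{1}{122} - \frac{1}{16}\right) \left(-8\right) + 39110 = \left(- \frac{69}{976}\right) \left(-8\right) + 39110 = \frac{69}{122} + 39110 = \frac{4771489}{122}$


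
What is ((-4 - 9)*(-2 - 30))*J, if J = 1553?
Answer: 646048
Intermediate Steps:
((-4 - 9)*(-2 - 30))*J = ((-4 - 9)*(-2 - 30))*1553 = -13*(-32)*1553 = 416*1553 = 646048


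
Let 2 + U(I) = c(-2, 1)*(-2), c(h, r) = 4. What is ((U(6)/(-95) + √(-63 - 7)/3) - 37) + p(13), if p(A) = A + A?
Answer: -207/19 + I*√70/3 ≈ -10.895 + 2.7889*I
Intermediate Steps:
U(I) = -10 (U(I) = -2 + 4*(-2) = -2 - 8 = -10)
p(A) = 2*A
((U(6)/(-95) + √(-63 - 7)/3) - 37) + p(13) = ((-10/(-95) + √(-63 - 7)/3) - 37) + 2*13 = ((-10*(-1/95) + √(-70)*(⅓)) - 37) + 26 = ((2/19 + (I*√70)*(⅓)) - 37) + 26 = ((2/19 + I*√70/3) - 37) + 26 = (-701/19 + I*√70/3) + 26 = -207/19 + I*√70/3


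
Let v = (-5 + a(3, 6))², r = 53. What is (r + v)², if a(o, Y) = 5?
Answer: 2809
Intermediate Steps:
v = 0 (v = (-5 + 5)² = 0² = 0)
(r + v)² = (53 + 0)² = 53² = 2809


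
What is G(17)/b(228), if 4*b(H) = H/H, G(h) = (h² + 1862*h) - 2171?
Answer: 119088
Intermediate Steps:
G(h) = -2171 + h² + 1862*h
b(H) = ¼ (b(H) = (H/H)/4 = (¼)*1 = ¼)
G(17)/b(228) = (-2171 + 17² + 1862*17)/(¼) = (-2171 + 289 + 31654)*4 = 29772*4 = 119088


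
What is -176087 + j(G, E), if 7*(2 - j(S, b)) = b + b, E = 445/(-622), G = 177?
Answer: -383336600/2177 ≈ -1.7608e+5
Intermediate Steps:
E = -445/622 (E = 445*(-1/622) = -445/622 ≈ -0.71543)
j(S, b) = 2 - 2*b/7 (j(S, b) = 2 - (b + b)/7 = 2 - 2*b/7)
-176087 + j(G, E) = -176087 + (2 - 2/7*(-445/622)) = -176087 + (2 + 445/2177) = -176087 + 4799/2177 = -383336600/2177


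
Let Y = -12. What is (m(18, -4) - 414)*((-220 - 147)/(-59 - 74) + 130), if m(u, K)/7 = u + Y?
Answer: -6568404/133 ≈ -49387.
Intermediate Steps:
m(u, K) = -84 + 7*u (m(u, K) = 7*(u - 12) = 7*(-12 + u) = -84 + 7*u)
(m(18, -4) - 414)*((-220 - 147)/(-59 - 74) + 130) = ((-84 + 7*18) - 414)*((-220 - 147)/(-59 - 74) + 130) = ((-84 + 126) - 414)*(-367/(-133) + 130) = (42 - 414)*(-367*(-1/133) + 130) = -372*(367/133 + 130) = -372*17657/133 = -6568404/133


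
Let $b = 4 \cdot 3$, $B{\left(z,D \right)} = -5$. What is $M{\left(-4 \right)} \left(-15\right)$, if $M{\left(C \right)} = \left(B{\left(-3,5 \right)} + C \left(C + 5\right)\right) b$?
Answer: $1620$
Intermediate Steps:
$b = 12$
$M{\left(C \right)} = -60 + 12 C \left(5 + C\right)$ ($M{\left(C \right)} = \left(-5 + C \left(C + 5\right)\right) 12 = \left(-5 + C \left(5 + C\right)\right) 12 = -60 + 12 C \left(5 + C\right)$)
$M{\left(-4 \right)} \left(-15\right) = \left(-60 + 12 \left(-4\right)^{2} + 60 \left(-4\right)\right) \left(-15\right) = \left(-60 + 12 \cdot 16 - 240\right) \left(-15\right) = \left(-60 + 192 - 240\right) \left(-15\right) = \left(-108\right) \left(-15\right) = 1620$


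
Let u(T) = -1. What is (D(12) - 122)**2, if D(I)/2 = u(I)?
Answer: 15376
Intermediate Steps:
D(I) = -2 (D(I) = 2*(-1) = -2)
(D(12) - 122)**2 = (-2 - 122)**2 = (-124)**2 = 15376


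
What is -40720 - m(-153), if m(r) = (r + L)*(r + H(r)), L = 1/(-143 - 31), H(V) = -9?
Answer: -1899701/29 ≈ -65507.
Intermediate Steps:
L = -1/174 (L = 1/(-174) = -1/174 ≈ -0.0057471)
m(r) = (-9 + r)*(-1/174 + r) (m(r) = (r - 1/174)*(r - 9) = (-1/174 + r)*(-9 + r) = (-9 + r)*(-1/174 + r))
-40720 - m(-153) = -40720 - (3/58 + (-153)² - 1567/174*(-153)) = -40720 - (3/58 + 23409 + 79917/58) = -40720 - 1*718821/29 = -40720 - 718821/29 = -1899701/29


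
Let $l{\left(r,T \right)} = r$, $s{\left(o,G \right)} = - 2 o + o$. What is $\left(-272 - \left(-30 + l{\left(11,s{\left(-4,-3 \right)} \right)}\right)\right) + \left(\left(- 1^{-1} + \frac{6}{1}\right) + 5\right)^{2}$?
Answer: $-153$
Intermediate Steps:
$s{\left(o,G \right)} = - o$
$\left(-272 - \left(-30 + l{\left(11,s{\left(-4,-3 \right)} \right)}\right)\right) + \left(\left(- 1^{-1} + \frac{6}{1}\right) + 5\right)^{2} = \left(-272 + \left(30 - 11\right)\right) + \left(\left(- 1^{-1} + \frac{6}{1}\right) + 5\right)^{2} = \left(-272 + \left(30 - 11\right)\right) + \left(\left(\left(-1\right) 1 + 6 \cdot 1\right) + 5\right)^{2} = \left(-272 + 19\right) + \left(\left(-1 + 6\right) + 5\right)^{2} = -253 + \left(5 + 5\right)^{2} = -253 + 10^{2} = -253 + 100 = -153$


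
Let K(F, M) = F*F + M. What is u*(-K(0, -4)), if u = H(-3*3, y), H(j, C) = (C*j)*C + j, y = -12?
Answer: -5220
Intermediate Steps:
K(F, M) = M + F² (K(F, M) = F² + M = M + F²)
H(j, C) = j + j*C² (H(j, C) = j*C² + j = j + j*C²)
u = -1305 (u = (-3*3)*(1 + (-12)²) = -9*(1 + 144) = -9*145 = -1305)
u*(-K(0, -4)) = -(-1305)*(-4 + 0²) = -(-1305)*(-4 + 0) = -(-1305)*(-4) = -1305*4 = -5220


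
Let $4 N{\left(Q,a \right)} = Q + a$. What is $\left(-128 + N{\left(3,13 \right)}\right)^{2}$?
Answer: $15376$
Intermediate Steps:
$N{\left(Q,a \right)} = \frac{Q}{4} + \frac{a}{4}$ ($N{\left(Q,a \right)} = \frac{Q + a}{4} = \frac{Q}{4} + \frac{a}{4}$)
$\left(-128 + N{\left(3,13 \right)}\right)^{2} = \left(-128 + \left(\frac{1}{4} \cdot 3 + \frac{1}{4} \cdot 13\right)\right)^{2} = \left(-128 + \left(\frac{3}{4} + \frac{13}{4}\right)\right)^{2} = \left(-128 + 4\right)^{2} = \left(-124\right)^{2} = 15376$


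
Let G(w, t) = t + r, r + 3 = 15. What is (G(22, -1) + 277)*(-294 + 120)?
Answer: -50112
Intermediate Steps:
r = 12 (r = -3 + 15 = 12)
G(w, t) = 12 + t (G(w, t) = t + 12 = 12 + t)
(G(22, -1) + 277)*(-294 + 120) = ((12 - 1) + 277)*(-294 + 120) = (11 + 277)*(-174) = 288*(-174) = -50112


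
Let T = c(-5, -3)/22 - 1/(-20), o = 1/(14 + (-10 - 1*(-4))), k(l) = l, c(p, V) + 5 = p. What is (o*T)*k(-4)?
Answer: 89/440 ≈ 0.20227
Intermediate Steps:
c(p, V) = -5 + p
o = ⅛ (o = 1/(14 + (-10 + 4)) = 1/(14 - 6) = 1/8 = ⅛ ≈ 0.12500)
T = -89/220 (T = (-5 - 5)/22 - 1/(-20) = -10*1/22 - 1*(-1/20) = -5/11 + 1/20 = -89/220 ≈ -0.40455)
(o*T)*k(-4) = ((⅛)*(-89/220))*(-4) = -89/1760*(-4) = 89/440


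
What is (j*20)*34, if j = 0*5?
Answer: 0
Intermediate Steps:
j = 0
(j*20)*34 = (0*20)*34 = 0*34 = 0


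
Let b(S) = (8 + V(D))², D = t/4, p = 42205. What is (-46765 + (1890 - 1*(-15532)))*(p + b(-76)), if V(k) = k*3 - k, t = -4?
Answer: -1239477663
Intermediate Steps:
D = -1 (D = -4/4 = -4*¼ = -1)
V(k) = 2*k (V(k) = 3*k - k = 2*k)
b(S) = 36 (b(S) = (8 + 2*(-1))² = (8 - 2)² = 6² = 36)
(-46765 + (1890 - 1*(-15532)))*(p + b(-76)) = (-46765 + (1890 - 1*(-15532)))*(42205 + 36) = (-46765 + (1890 + 15532))*42241 = (-46765 + 17422)*42241 = -29343*42241 = -1239477663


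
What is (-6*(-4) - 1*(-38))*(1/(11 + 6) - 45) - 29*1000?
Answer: -540368/17 ≈ -31786.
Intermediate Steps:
(-6*(-4) - 1*(-38))*(1/(11 + 6) - 45) - 29*1000 = (24 + 38)*(1/17 - 45) - 1*29000 = 62*(1/17 - 45) - 29000 = 62*(-764/17) - 29000 = -47368/17 - 29000 = -540368/17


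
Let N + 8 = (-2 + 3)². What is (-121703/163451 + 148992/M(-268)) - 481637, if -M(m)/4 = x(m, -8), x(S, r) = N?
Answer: -544980974082/1144157 ≈ -4.7632e+5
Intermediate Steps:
N = -7 (N = -8 + (-2 + 3)² = -8 + 1² = -8 + 1 = -7)
x(S, r) = -7
M(m) = 28 (M(m) = -4*(-7) = 28)
(-121703/163451 + 148992/M(-268)) - 481637 = (-121703/163451 + 148992/28) - 481637 = (-121703*1/163451 + 148992*(1/28)) - 481637 = (-121703/163451 + 37248/7) - 481637 = 6087370927/1144157 - 481637 = -544980974082/1144157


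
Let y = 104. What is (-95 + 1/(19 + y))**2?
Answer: 136515856/15129 ≈ 9023.5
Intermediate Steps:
(-95 + 1/(19 + y))**2 = (-95 + 1/(19 + 104))**2 = (-95 + 1/123)**2 = (-11684/123)**2 = 136515856/15129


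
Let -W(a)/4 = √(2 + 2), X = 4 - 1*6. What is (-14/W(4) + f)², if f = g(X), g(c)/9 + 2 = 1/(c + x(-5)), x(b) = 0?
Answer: 6889/16 ≈ 430.56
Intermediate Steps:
X = -2 (X = 4 - 6 = -2)
g(c) = -18 + 9/c (g(c) = -18 + 9/(c + 0) = -18 + 9/c)
W(a) = -8 (W(a) = -4*√(2 + 2) = -4*√4 = -4*2 = -8)
f = -45/2 (f = -18 + 9/(-2) = -18 + 9*(-½) = -18 - 9/2 = -45/2 ≈ -22.500)
(-14/W(4) + f)² = (-14/(-8) - 45/2)² = (-14*(-⅛) - 45/2)² = (7/4 - 45/2)² = (-83/4)² = 6889/16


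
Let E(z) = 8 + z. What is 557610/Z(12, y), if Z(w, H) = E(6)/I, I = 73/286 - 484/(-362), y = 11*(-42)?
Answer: 3282928875/51766 ≈ 63419.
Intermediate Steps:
y = -462
I = 82425/51766 (I = 73*(1/286) - 484*(-1/362) = 73/286 + 242/181 = 82425/51766 ≈ 1.5923)
Z(w, H) = 103532/11775 (Z(w, H) = (8 + 6)/(82425/51766) = 14*(51766/82425) = 103532/11775)
557610/Z(12, y) = 557610/(103532/11775) = 557610*(11775/103532) = 3282928875/51766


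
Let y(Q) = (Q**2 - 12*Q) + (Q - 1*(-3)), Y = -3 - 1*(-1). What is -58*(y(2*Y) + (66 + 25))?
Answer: -8932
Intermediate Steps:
Y = -2 (Y = -3 + 1 = -2)
y(Q) = 3 + Q**2 - 11*Q (y(Q) = (Q**2 - 12*Q) + (Q + 3) = (Q**2 - 12*Q) + (3 + Q) = 3 + Q**2 - 11*Q)
-58*(y(2*Y) + (66 + 25)) = -58*((3 + (2*(-2))**2 - 22*(-2)) + (66 + 25)) = -58*((3 + (-4)**2 - 11*(-4)) + 91) = -58*((3 + 16 + 44) + 91) = -58*(63 + 91) = -58*154 = -8932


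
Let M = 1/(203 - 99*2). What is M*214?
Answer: 214/5 ≈ 42.800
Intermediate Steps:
M = 1/5 (M = 1/(203 - 198) = 1/5 ≈ 0.20000)
M*214 = (1/5)*214 = 214/5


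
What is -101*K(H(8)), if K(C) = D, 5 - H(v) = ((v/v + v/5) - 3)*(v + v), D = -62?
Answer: 6262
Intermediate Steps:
H(v) = 5 - 2*v*(-2 + v/5) (H(v) = 5 - ((v/v + v/5) - 3)*(v + v) = 5 - ((1 + v*(⅕)) - 3)*2*v = 5 - ((1 + v/5) - 3)*2*v = 5 - (-2 + v/5)*2*v = 5 - 2*v*(-2 + v/5))
K(C) = -62
-101*K(H(8)) = -101*(-62) = 6262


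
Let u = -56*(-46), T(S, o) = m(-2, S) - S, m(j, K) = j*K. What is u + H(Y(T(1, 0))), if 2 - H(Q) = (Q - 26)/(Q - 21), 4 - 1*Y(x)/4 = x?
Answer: 18044/7 ≈ 2577.7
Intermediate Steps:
m(j, K) = K*j
T(S, o) = -3*S (T(S, o) = S*(-2) - S = -2*S - S = -3*S)
Y(x) = 16 - 4*x
H(Q) = 2 - (-26 + Q)/(-21 + Q) (H(Q) = 2 - (Q - 26)/(Q - 21) = 2 - (-26 + Q)/(-21 + Q))
u = 2576
u + H(Y(T(1, 0))) = 2576 + (-16 + (16 - (-12)))/(-21 + (16 - (-12))) = 2576 + (-16 + (16 - 4*(-3)))/(-21 + (16 - 4*(-3))) = 2576 + (-16 + (16 + 12))/(-21 + (16 + 12)) = 2576 + (-16 + 28)/(-21 + 28) = 2576 + 12/7 = 18044/7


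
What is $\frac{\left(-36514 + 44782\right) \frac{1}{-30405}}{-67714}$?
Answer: $\frac{1378}{343140695} \approx 4.0158 \cdot 10^{-6}$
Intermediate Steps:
$\frac{\left(-36514 + 44782\right) \frac{1}{-30405}}{-67714} = 8268 \left(- \frac{1}{30405}\right) \left(- \frac{1}{67714}\right) = \left(- \frac{2756}{10135}\right) \left(- \frac{1}{67714}\right) = \frac{1378}{343140695}$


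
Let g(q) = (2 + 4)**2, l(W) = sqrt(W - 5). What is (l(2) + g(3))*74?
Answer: 2664 + 74*I*sqrt(3) ≈ 2664.0 + 128.17*I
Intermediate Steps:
l(W) = sqrt(-5 + W)
g(q) = 36 (g(q) = 6**2 = 36)
(l(2) + g(3))*74 = (sqrt(-5 + 2) + 36)*74 = (sqrt(-3) + 36)*74 = (I*sqrt(3) + 36)*74 = (36 + I*sqrt(3))*74 = 2664 + 74*I*sqrt(3)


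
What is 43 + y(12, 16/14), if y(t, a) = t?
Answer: 55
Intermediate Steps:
43 + y(12, 16/14) = 43 + 12 = 55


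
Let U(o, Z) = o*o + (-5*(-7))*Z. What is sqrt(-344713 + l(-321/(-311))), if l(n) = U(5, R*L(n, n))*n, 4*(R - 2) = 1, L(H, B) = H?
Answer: I*sqrt(133321503277)/622 ≈ 587.03*I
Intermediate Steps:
R = 9/4 (R = 2 + (1/4)*1 = 2 + 1/4 = 9/4 ≈ 2.2500)
U(o, Z) = o**2 + 35*Z
l(n) = n*(25 + 315*n/4) (l(n) = (5**2 + 35*(9*n/4))*n = (25 + 315*n/4)*n = n*(25 + 315*n/4))
sqrt(-344713 + l(-321/(-311))) = sqrt(-344713 + 5*(-321/(-311))*(20 + 63*(-321/(-311)))/4) = sqrt(-344713 + 5*(-321*(-1/311))*(20 + 63*(-321*(-1/311)))/4) = sqrt(-344713 + (5/4)*(321/311)*(20 + 63*(321/311))) = sqrt(-344713 + (5/4)*(321/311)*(20 + 20223/311)) = sqrt(-344713 + (5/4)*(321/311)*(26443/311)) = sqrt(-344713 + 42441015/386884) = sqrt(-133321503277/386884) = I*sqrt(133321503277)/622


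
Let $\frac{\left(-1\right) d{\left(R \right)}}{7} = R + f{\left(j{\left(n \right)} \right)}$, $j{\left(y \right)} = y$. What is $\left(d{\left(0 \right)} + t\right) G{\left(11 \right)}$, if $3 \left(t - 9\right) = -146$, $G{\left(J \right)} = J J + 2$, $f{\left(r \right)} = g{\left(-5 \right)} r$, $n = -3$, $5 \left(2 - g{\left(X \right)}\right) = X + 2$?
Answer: $\frac{9184}{5} \approx 1836.8$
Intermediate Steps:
$g{\left(X \right)} = \frac{8}{5} - \frac{X}{5}$ ($g{\left(X \right)} = 2 - \frac{X + 2}{5} = 2 - \frac{2 + X}{5} = 2 - \left(\frac{2}{5} + \frac{X}{5}\right) = \frac{8}{5} - \frac{X}{5}$)
$f{\left(r \right)} = \frac{13 r}{5}$ ($f{\left(r \right)} = \left(\frac{8}{5} - -1\right) r = \left(\frac{8}{5} + 1\right) r = \frac{13 r}{5}$)
$G{\left(J \right)} = 2 + J^{2}$ ($G{\left(J \right)} = J^{2} + 2 = 2 + J^{2}$)
$t = - \frac{119}{3}$ ($t = 9 + \frac{1}{3} \left(-146\right) = 9 - \frac{146}{3} = - \frac{119}{3} \approx -39.667$)
$d{\left(R \right)} = \frac{273}{5} - 7 R$ ($d{\left(R \right)} = - 7 \left(R + \frac{13}{5} \left(-3\right)\right) = - 7 \left(R - \frac{39}{5}\right) = - 7 \left(- \frac{39}{5} + R\right) = \frac{273}{5} - 7 R$)
$\left(d{\left(0 \right)} + t\right) G{\left(11 \right)} = \left(\left(\frac{273}{5} - 0\right) - \frac{119}{3}\right) \left(2 + 11^{2}\right) = \left(\left(\frac{273}{5} + 0\right) - \frac{119}{3}\right) \left(2 + 121\right) = \left(\frac{273}{5} - \frac{119}{3}\right) 123 = \frac{224}{15} \cdot 123 = \frac{9184}{5}$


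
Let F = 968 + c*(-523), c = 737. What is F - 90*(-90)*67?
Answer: 158217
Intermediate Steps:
F = -384483 (F = 968 + 737*(-523) = 968 - 385451 = -384483)
F - 90*(-90)*67 = -384483 - 90*(-90)*67 = -384483 + 8100*67 = -384483 + 542700 = 158217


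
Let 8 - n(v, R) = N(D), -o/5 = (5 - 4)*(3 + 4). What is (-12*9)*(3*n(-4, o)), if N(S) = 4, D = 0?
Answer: -1296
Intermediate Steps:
o = -35 (o = -5*(5 - 4)*(3 + 4) = -5*7 = -35)
n(v, R) = 4 (n(v, R) = 8 - 1*4 = 8 - 4 = 4)
(-12*9)*(3*n(-4, o)) = (-12*9)*(3*4) = -108*12 = -1296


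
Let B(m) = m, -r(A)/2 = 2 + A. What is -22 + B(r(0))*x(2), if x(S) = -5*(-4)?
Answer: -102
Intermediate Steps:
r(A) = -4 - 2*A (r(A) = -2*(2 + A) = -4 - 2*A)
x(S) = 20
-22 + B(r(0))*x(2) = -22 + (-4 - 2*0)*20 = -22 + (-4 + 0)*20 = -22 - 4*20 = -22 - 80 = -102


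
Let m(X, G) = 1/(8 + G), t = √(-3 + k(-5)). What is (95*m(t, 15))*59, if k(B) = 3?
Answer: 5605/23 ≈ 243.70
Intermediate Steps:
t = 0 (t = √(-3 + 3) = √0 = 0)
(95*m(t, 15))*59 = (95/(8 + 15))*59 = (95/23)*59 = 5605/23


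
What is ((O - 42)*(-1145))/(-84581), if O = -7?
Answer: -8015/12083 ≈ -0.66333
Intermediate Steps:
((O - 42)*(-1145))/(-84581) = ((-7 - 42)*(-1145))/(-84581) = -49*(-1145)*(-1/84581) = 56105*(-1/84581) = -8015/12083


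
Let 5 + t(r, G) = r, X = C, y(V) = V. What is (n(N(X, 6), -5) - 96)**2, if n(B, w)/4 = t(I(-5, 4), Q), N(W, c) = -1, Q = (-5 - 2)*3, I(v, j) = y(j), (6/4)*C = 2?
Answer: 10000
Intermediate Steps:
C = 4/3 (C = (2/3)*2 = 4/3 ≈ 1.3333)
I(v, j) = j
X = 4/3 ≈ 1.3333
Q = -21 (Q = -7*3 = -21)
t(r, G) = -5 + r
n(B, w) = -4 (n(B, w) = 4*(-5 + 4) = 4*(-1) = -4)
(n(N(X, 6), -5) - 96)**2 = (-4 - 96)**2 = (-100)**2 = 10000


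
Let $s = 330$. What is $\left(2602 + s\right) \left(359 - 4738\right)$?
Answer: $-12839228$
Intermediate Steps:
$\left(2602 + s\right) \left(359 - 4738\right) = \left(2602 + 330\right) \left(359 - 4738\right) = 2932 \left(-4379\right) = -12839228$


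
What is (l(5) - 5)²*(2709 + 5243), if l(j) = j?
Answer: 0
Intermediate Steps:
(l(5) - 5)²*(2709 + 5243) = (5 - 5)²*(2709 + 5243) = 0²*7952 = 0*7952 = 0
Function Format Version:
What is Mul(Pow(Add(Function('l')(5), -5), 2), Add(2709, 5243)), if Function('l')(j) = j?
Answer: 0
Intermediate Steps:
Mul(Pow(Add(Function('l')(5), -5), 2), Add(2709, 5243)) = Mul(Pow(Add(5, -5), 2), Add(2709, 5243)) = Mul(Pow(0, 2), 7952) = Mul(0, 7952) = 0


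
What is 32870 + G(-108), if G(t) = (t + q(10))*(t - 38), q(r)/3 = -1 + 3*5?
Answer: 42506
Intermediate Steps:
q(r) = 42 (q(r) = 3*(-1 + 3*5) = 3*(-1 + 15) = 3*14 = 42)
G(t) = (-38 + t)*(42 + t) (G(t) = (t + 42)*(t - 38) = (42 + t)*(-38 + t) = (-38 + t)*(42 + t))
32870 + G(-108) = 32870 + (-1596 + (-108)**2 + 4*(-108)) = 32870 + (-1596 + 11664 - 432) = 32870 + 9636 = 42506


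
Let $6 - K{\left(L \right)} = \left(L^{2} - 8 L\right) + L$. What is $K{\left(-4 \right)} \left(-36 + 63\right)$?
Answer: $-1026$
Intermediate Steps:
$K{\left(L \right)} = 6 - L^{2} + 7 L$ ($K{\left(L \right)} = 6 - \left(\left(L^{2} - 8 L\right) + L\right) = 6 - \left(L^{2} - 7 L\right) = 6 - L^{2} + 7 L$)
$K{\left(-4 \right)} \left(-36 + 63\right) = \left(6 - \left(-4\right)^{2} + 7 \left(-4\right)\right) \left(-36 + 63\right) = \left(6 - 16 - 28\right) 27 = \left(-38\right) 27 = -1026$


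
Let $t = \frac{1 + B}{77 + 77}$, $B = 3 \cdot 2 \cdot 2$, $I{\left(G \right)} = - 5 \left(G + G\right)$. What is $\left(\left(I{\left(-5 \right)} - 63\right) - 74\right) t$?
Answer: $- \frac{1131}{154} \approx -7.3442$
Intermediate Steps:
$I{\left(G \right)} = - 10 G$ ($I{\left(G \right)} = - 5 \cdot 2 G = - 10 G$)
$B = 12$ ($B = 6 \cdot 2 = 12$)
$t = \frac{13}{154}$ ($t = \frac{1 + 12}{77 + 77} = \frac{13}{154} \approx 0.084416$)
$\left(\left(I{\left(-5 \right)} - 63\right) - 74\right) t = \left(\left(\left(-10\right) \left(-5\right) - 63\right) - 74\right) \frac{13}{154} = \left(\left(50 - 63\right) - 74\right) \frac{13}{154} = \left(-13 - 74\right) \frac{13}{154} = \left(-87\right) \frac{13}{154} = - \frac{1131}{154}$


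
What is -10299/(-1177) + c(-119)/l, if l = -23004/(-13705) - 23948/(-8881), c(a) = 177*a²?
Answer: 32643634748017371/56978127448 ≈ 5.7292e+5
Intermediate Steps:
l = 532505864/121714105 (l = -23004*(-1/13705) - 23948*(-1/8881) = 23004/13705 + 23948/8881 = 532505864/121714105 ≈ 4.3751)
-10299/(-1177) + c(-119)/l = -10299/(-1177) + (177*(-119)²)/(532505864/121714105) = -10299*(-1/1177) + (177*14161)*(121714105/532505864) = 10299/1177 + 2506497*(121714105/532505864) = 10299/1177 + 305076039040185/532505864 = 32643634748017371/56978127448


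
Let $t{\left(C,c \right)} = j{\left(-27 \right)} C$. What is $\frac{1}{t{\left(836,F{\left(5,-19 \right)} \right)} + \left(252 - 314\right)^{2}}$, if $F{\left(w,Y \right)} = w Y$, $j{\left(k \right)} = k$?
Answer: $- \frac{1}{18728} \approx -5.3396 \cdot 10^{-5}$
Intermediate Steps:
$F{\left(w,Y \right)} = Y w$
$t{\left(C,c \right)} = - 27 C$
$\frac{1}{t{\left(836,F{\left(5,-19 \right)} \right)} + \left(252 - 314\right)^{2}} = \frac{1}{\left(-27\right) 836 + \left(252 - 314\right)^{2}} = \frac{1}{-22572 + \left(-62\right)^{2}} = \frac{1}{-22572 + 3844} = \frac{1}{-18728} = - \frac{1}{18728}$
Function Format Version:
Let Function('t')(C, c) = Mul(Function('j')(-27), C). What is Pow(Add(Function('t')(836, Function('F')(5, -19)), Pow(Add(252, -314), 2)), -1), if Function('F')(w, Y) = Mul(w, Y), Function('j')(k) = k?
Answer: Rational(-1, 18728) ≈ -5.3396e-5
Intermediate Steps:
Function('F')(w, Y) = Mul(Y, w)
Function('t')(C, c) = Mul(-27, C)
Pow(Add(Function('t')(836, Function('F')(5, -19)), Pow(Add(252, -314), 2)), -1) = Pow(Add(Mul(-27, 836), Pow(Add(252, -314), 2)), -1) = Pow(Add(-22572, Pow(-62, 2)), -1) = Pow(Add(-22572, 3844), -1) = Pow(-18728, -1) = Rational(-1, 18728)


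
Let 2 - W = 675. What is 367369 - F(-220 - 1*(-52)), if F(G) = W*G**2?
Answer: 19362121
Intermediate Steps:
W = -673 (W = 2 - 1*675 = 2 - 675 = -673)
F(G) = -673*G**2
367369 - F(-220 - 1*(-52)) = 367369 - (-673)*(-220 - 1*(-52))**2 = 367369 - (-673)*(-220 + 52)**2 = 367369 - (-673)*(-168)**2 = 367369 - (-673)*28224 = 367369 - 1*(-18994752) = 367369 + 18994752 = 19362121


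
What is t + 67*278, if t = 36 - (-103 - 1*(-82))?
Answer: 18683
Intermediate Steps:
t = 57 (t = 36 - (-103 + 82) = 36 - 1*(-21) = 36 + 21 = 57)
t + 67*278 = 57 + 67*278 = 57 + 18626 = 18683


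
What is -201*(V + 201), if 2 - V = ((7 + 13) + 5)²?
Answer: 84822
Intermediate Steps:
V = -623 (V = 2 - ((7 + 13) + 5)² = 2 - (20 + 5)² = 2 - 1*25² = 2 - 1*625 = 2 - 625 = -623)
-201*(V + 201) = -201*(-623 + 201) = -201*(-422) = 84822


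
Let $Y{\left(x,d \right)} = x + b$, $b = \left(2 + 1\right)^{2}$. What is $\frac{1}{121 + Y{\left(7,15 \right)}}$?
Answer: $\frac{1}{137} \approx 0.0072993$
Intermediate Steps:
$b = 9$ ($b = 3^{2} = 9$)
$Y{\left(x,d \right)} = 9 + x$ ($Y{\left(x,d \right)} = x + 9 = 9 + x$)
$\frac{1}{121 + Y{\left(7,15 \right)}} = \frac{1}{121 + \left(9 + 7\right)} = \frac{1}{121 + 16} = \frac{1}{137}$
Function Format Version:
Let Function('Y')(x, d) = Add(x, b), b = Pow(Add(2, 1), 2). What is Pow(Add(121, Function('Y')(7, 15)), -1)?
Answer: Rational(1, 137) ≈ 0.0072993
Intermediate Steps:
b = 9 (b = Pow(3, 2) = 9)
Function('Y')(x, d) = Add(9, x) (Function('Y')(x, d) = Add(x, 9) = Add(9, x))
Pow(Add(121, Function('Y')(7, 15)), -1) = Pow(Add(121, Add(9, 7)), -1) = Pow(Add(121, 16), -1) = Pow(137, -1) = Rational(1, 137)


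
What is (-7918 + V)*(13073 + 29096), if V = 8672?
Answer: 31795426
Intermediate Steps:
(-7918 + V)*(13073 + 29096) = (-7918 + 8672)*(13073 + 29096) = 754*42169 = 31795426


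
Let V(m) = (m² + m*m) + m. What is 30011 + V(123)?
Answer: 60392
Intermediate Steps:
V(m) = m + 2*m² (V(m) = (m² + m²) + m = 2*m² + m = m + 2*m²)
30011 + V(123) = 30011 + 123*(1 + 2*123) = 30011 + 123*(1 + 246) = 30011 + 123*247 = 30011 + 30381 = 60392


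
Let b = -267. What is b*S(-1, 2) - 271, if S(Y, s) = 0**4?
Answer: -271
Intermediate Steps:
S(Y, s) = 0
b*S(-1, 2) - 271 = -267*0 - 271 = 0 - 271 = -271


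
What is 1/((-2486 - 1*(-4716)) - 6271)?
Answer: -1/4041 ≈ -0.00024746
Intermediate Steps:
1/((-2486 - 1*(-4716)) - 6271) = 1/((-2486 + 4716) - 6271) = 1/(2230 - 6271) = 1/(-4041) = -1/4041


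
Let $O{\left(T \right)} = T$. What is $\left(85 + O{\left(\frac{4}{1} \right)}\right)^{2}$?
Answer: $7921$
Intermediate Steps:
$\left(85 + O{\left(\frac{4}{1} \right)}\right)^{2} = \left(85 + \frac{4}{1}\right)^{2} = \left(85 + 4 \cdot 1\right)^{2} = \left(85 + 4\right)^{2} = 89^{2} = 7921$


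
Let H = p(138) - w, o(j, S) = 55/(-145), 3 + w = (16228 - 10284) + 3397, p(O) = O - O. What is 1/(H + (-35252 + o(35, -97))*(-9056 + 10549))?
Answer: -29/1526593069 ≈ -1.8997e-8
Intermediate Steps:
p(O) = 0
w = 9338 (w = -3 + ((16228 - 10284) + 3397) = -3 + (5944 + 3397) = -3 + 9341 = 9338)
o(j, S) = -11/29 (o(j, S) = 55*(-1/145) = -11/29)
H = -9338 (H = 0 - 1*9338 = 0 - 9338 = -9338)
1/(H + (-35252 + o(35, -97))*(-9056 + 10549)) = 1/(-9338 + (-35252 - 11/29)*(-9056 + 10549)) = 1/(-9338 - 1022319/29*1493) = 1/(-9338 - 1526322267/29) = 1/(-1526593069/29) = -29/1526593069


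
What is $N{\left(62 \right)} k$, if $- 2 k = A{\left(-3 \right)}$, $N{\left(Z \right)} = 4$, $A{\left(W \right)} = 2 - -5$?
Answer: $-14$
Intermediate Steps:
$A{\left(W \right)} = 7$ ($A{\left(W \right)} = 2 + 5 = 7$)
$k = - \frac{7}{2}$ ($k = \left(- \frac{1}{2}\right) 7 = - \frac{7}{2} \approx -3.5$)
$N{\left(62 \right)} k = 4 \left(- \frac{7}{2}\right) = -14$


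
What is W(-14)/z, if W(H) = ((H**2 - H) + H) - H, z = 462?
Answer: 5/11 ≈ 0.45455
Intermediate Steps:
W(H) = H**2 - H
W(-14)/z = -14*(-1 - 14)/462 = -14*(-15)*(1/462) = 210*(1/462) = 5/11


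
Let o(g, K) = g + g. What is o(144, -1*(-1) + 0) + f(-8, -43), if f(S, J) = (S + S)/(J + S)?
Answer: 14704/51 ≈ 288.31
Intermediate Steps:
f(S, J) = 2*S/(J + S) (f(S, J) = (2*S)/(J + S) = 2*S/(J + S))
o(g, K) = 2*g
o(144, -1*(-1) + 0) + f(-8, -43) = 2*144 + 2*(-8)/(-43 - 8) = 288 + 2*(-8)/(-51) = 288 + 2*(-8)*(-1/51) = 288 + 16/51 = 14704/51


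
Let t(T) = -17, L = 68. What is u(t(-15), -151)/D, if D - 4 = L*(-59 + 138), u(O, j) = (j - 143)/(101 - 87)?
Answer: -1/256 ≈ -0.0039063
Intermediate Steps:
u(O, j) = -143/14 + j/14 (u(O, j) = (-143 + j)/14 = (-143 + j)*(1/14) = -143/14 + j/14)
D = 5376 (D = 4 + 68*(-59 + 138) = 4 + 68*79 = 4 + 5372 = 5376)
u(t(-15), -151)/D = (-143/14 + (1/14)*(-151))/5376 = (-143/14 - 151/14)*(1/5376) = -21*1/5376 = -1/256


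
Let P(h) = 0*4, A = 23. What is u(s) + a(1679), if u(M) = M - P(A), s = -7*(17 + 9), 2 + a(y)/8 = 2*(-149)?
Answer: -2582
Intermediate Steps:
a(y) = -2400 (a(y) = -16 + 8*(2*(-149)) = -16 + 8*(-298) = -16 - 2384 = -2400)
P(h) = 0
s = -182 (s = -7*26 = -182)
u(M) = M (u(M) = M - 1*0 = M + 0 = M)
u(s) + a(1679) = -182 - 2400 = -2582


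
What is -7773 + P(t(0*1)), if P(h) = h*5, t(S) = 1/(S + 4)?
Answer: -31087/4 ≈ -7771.8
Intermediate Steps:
t(S) = 1/(4 + S)
P(h) = 5*h
-7773 + P(t(0*1)) = -7773 + 5/(4 + 0*1) = -7773 + 5/(4 + 0) = -7773 + 5/4 = -31087/4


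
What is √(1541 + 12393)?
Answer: √13934 ≈ 118.04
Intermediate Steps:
√(1541 + 12393) = √13934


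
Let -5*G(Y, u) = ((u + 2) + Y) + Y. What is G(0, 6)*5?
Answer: -8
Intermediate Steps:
G(Y, u) = -⅖ - 2*Y/5 - u/5 (G(Y, u) = -(((u + 2) + Y) + Y)/5 = -(((2 + u) + Y) + Y)/5 = -((2 + Y + u) + Y)/5 = -(2 + u + 2*Y)/5 = -⅖ - 2*Y/5 - u/5)
G(0, 6)*5 = (-⅖ - ⅖*0 - ⅕*6)*5 = (-⅖ + 0 - 6/5)*5 = -8/5*5 = -8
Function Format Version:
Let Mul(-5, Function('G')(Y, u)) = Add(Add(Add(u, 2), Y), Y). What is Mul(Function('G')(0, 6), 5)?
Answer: -8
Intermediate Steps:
Function('G')(Y, u) = Add(Rational(-2, 5), Mul(Rational(-2, 5), Y), Mul(Rational(-1, 5), u)) (Function('G')(Y, u) = Mul(Rational(-1, 5), Add(Add(Add(u, 2), Y), Y)) = Mul(Rational(-1, 5), Add(Add(Add(2, u), Y), Y)) = Mul(Rational(-1, 5), Add(Add(2, Y, u), Y)) = Mul(Rational(-1, 5), Add(2, u, Mul(2, Y))) = Add(Rational(-2, 5), Mul(Rational(-2, 5), Y), Mul(Rational(-1, 5), u)))
Mul(Function('G')(0, 6), 5) = Mul(Add(Rational(-2, 5), Mul(Rational(-2, 5), 0), Mul(Rational(-1, 5), 6)), 5) = Mul(Add(Rational(-2, 5), 0, Rational(-6, 5)), 5) = Mul(Rational(-8, 5), 5) = -8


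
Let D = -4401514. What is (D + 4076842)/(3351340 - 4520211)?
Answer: 324672/1168871 ≈ 0.27777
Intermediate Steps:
(D + 4076842)/(3351340 - 4520211) = (-4401514 + 4076842)/(3351340 - 4520211) = -324672/(-1168871) = -324672*(-1/1168871) = 324672/1168871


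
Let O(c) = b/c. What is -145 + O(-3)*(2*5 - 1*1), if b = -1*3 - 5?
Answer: -121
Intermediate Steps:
b = -8 (b = -3 - 5 = -8)
O(c) = -8/c
-145 + O(-3)*(2*5 - 1*1) = -145 + (-8/(-3))*(2*5 - 1*1) = -145 + (-8*(-1/3))*(10 - 1) = -145 + (8/3)*9 = -145 + 24 = -121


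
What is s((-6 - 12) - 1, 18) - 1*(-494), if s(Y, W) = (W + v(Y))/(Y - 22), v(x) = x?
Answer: 20255/41 ≈ 494.02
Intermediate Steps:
s(Y, W) = (W + Y)/(-22 + Y) (s(Y, W) = (W + Y)/(Y - 22) = (W + Y)/(-22 + Y))
s((-6 - 12) - 1, 18) - 1*(-494) = (18 + ((-6 - 12) - 1))/(-22 + ((-6 - 12) - 1)) - 1*(-494) = (18 + (-18 - 1))/(-22 + (-18 - 1)) + 494 = (18 - 19)/(-22 - 19) + 494 = -1/(-41) + 494 = -1/41*(-1) + 494 = 1/41 + 494 = 20255/41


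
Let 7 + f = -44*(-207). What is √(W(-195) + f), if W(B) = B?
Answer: √8906 ≈ 94.372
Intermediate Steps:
f = 9101 (f = -7 - 44*(-207) = -7 + 9108 = 9101)
√(W(-195) + f) = √(-195 + 9101) = √8906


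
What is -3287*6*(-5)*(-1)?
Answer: -98610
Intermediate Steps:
-3287*6*(-5)*(-1) = -(-98610)*(-1) = -3287*30 = -98610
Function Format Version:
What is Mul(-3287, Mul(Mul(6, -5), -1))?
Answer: -98610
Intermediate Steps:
Mul(-3287, Mul(Mul(6, -5), -1)) = Mul(-3287, Mul(-30, -1)) = Mul(-3287, 30) = -98610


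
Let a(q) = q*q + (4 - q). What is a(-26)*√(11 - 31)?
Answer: 1412*I*√5 ≈ 3157.3*I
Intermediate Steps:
a(q) = 4 + q² - q (a(q) = q² + (4 - q) = 4 + q² - q)
a(-26)*√(11 - 31) = (4 + (-26)² - 1*(-26))*√(11 - 31) = (4 + 676 + 26)*√(-20) = 706*(2*I*√5) = 1412*I*√5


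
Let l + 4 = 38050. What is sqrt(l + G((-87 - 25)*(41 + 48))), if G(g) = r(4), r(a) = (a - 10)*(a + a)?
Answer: 3*sqrt(4222) ≈ 194.93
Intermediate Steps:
r(a) = 2*a*(-10 + a) (r(a) = (-10 + a)*(2*a) = 2*a*(-10 + a))
G(g) = -48 (G(g) = 2*4*(-10 + 4) = 2*4*(-6) = -48)
l = 38046 (l = -4 + 38050 = 38046)
sqrt(l + G((-87 - 25)*(41 + 48))) = sqrt(38046 - 48) = sqrt(37998) = 3*sqrt(4222)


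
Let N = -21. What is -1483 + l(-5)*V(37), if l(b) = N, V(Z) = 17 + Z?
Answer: -2617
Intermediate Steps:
l(b) = -21
-1483 + l(-5)*V(37) = -1483 - 21*(17 + 37) = -1483 - 21*54 = -1483 - 1134 = -2617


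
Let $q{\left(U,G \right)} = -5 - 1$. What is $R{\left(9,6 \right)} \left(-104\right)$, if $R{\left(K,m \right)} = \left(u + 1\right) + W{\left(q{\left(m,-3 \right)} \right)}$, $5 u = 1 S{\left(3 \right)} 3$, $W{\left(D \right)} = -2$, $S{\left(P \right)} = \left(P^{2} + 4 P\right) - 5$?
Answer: $- \frac{4472}{5} \approx -894.4$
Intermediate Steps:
$q{\left(U,G \right)} = -6$
$S{\left(P \right)} = -5 + P^{2} + 4 P$
$u = \frac{48}{5}$ ($u = \frac{1 \left(-5 + 3^{2} + 4 \cdot 3\right) 3}{5} = \frac{1 \left(-5 + 9 + 12\right) 3}{5} = \frac{1 \cdot 16 \cdot 3}{5} = \frac{16 \cdot 3}{5} = \frac{1}{5} \cdot 48 = \frac{48}{5} \approx 9.6$)
$R{\left(K,m \right)} = \frac{43}{5}$ ($R{\left(K,m \right)} = \left(\frac{48}{5} + 1\right) - 2 = \frac{53}{5} - 2 = \frac{43}{5}$)
$R{\left(9,6 \right)} \left(-104\right) = \frac{43}{5} \left(-104\right) = - \frac{4472}{5}$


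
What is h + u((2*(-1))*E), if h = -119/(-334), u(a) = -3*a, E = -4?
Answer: -7897/334 ≈ -23.644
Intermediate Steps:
h = 119/334 (h = -119*(-1/334) = 119/334 ≈ 0.35629)
h + u((2*(-1))*E) = 119/334 - 3*2*(-1)*(-4) = 119/334 - (-6)*(-4) = 119/334 - 3*8 = 119/334 - 24 = -7897/334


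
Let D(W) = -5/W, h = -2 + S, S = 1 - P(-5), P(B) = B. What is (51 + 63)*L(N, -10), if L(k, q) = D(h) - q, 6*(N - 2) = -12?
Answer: 1995/2 ≈ 997.50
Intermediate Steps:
N = 0 (N = 2 + (⅙)*(-12) = 2 - 2 = 0)
S = 6 (S = 1 - 1*(-5) = 1 + 5 = 6)
h = 4 (h = -2 + 6 = 4)
L(k, q) = -5/4 - q
(51 + 63)*L(N, -10) = (51 + 63)*(-5/4 - 1*(-10)) = 114*(-5/4 + 10) = 114*(35/4) = 1995/2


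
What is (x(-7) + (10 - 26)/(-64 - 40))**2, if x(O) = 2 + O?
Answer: 3969/169 ≈ 23.485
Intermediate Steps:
(x(-7) + (10 - 26)/(-64 - 40))**2 = ((2 - 7) + (10 - 26)/(-64 - 40))**2 = (-5 - 16/(-104))**2 = (-5 - 16*(-1/104))**2 = (-5 + 2/13)**2 = (-63/13)**2 = 3969/169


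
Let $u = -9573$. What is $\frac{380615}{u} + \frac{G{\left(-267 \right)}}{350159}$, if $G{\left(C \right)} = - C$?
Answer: $- \frac{133273211794}{3352072107} \approx -39.758$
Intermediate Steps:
$\frac{380615}{u} + \frac{G{\left(-267 \right)}}{350159} = \frac{380615}{-9573} + \frac{\left(-1\right) \left(-267\right)}{350159} = 380615 \left(- \frac{1}{9573}\right) + 267 \cdot \frac{1}{350159} = - \frac{380615}{9573} + \frac{267}{350159} = - \frac{133273211794}{3352072107}$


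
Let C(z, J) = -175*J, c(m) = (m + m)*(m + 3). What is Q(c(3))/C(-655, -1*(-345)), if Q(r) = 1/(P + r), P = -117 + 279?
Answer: -1/11954250 ≈ -8.3652e-8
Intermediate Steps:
P = 162
c(m) = 2*m*(3 + m) (c(m) = (2*m)*(3 + m) = 2*m*(3 + m))
Q(r) = 1/(162 + r)
Q(c(3))/C(-655, -1*(-345)) = 1/((162 + 2*3*(3 + 3))*((-(-175)*(-345)))) = 1/((162 + 2*3*6)*((-175*345))) = 1/((162 + 36)*(-60375)) = -1/60375/198 = (1/198)*(-1/60375) = -1/11954250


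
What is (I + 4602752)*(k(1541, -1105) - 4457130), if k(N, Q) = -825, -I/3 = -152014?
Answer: -22551876006270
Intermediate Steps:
I = 456042 (I = -3*(-152014) = 456042)
(I + 4602752)*(k(1541, -1105) - 4457130) = (456042 + 4602752)*(-825 - 4457130) = 5058794*(-4457955) = -22551876006270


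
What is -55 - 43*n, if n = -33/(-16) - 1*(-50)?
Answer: -36699/16 ≈ -2293.7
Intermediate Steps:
n = 833/16 (n = -33*(-1/16) + 50 = 33/16 + 50 = 833/16 ≈ 52.063)
-55 - 43*n = -55 - 43*833/16 = -55 - 35819/16 = -36699/16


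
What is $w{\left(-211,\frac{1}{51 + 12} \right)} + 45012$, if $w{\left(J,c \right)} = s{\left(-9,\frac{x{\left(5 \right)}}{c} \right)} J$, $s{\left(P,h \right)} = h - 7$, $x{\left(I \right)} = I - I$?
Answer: $46489$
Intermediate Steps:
$x{\left(I \right)} = 0$
$s{\left(P,h \right)} = -7 + h$
$w{\left(J,c \right)} = - 7 J$ ($w{\left(J,c \right)} = \left(-7 + \frac{0}{c}\right) J = \left(-7 + 0\right) J = - 7 J$)
$w{\left(-211,\frac{1}{51 + 12} \right)} + 45012 = \left(-7\right) \left(-211\right) + 45012 = 1477 + 45012 = 46489$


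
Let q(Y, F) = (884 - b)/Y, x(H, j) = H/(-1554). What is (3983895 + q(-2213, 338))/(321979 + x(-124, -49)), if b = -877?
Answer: 6850310068098/553643349685 ≈ 12.373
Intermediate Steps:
x(H, j) = -H/1554 (x(H, j) = H*(-1/1554) = -H/1554)
q(Y, F) = 1761/Y (q(Y, F) = (884 - 1*(-877))/Y = (884 + 877)/Y = 1761/Y)
(3983895 + q(-2213, 338))/(321979 + x(-124, -49)) = (3983895 + 1761/(-2213))/(321979 - 1/1554*(-124)) = (3983895 + 1761*(-1/2213))/(321979 + 62/777) = (3983895 - 1761/2213)/(250177745/777) = (8816357874/2213)*(777/250177745) = 6850310068098/553643349685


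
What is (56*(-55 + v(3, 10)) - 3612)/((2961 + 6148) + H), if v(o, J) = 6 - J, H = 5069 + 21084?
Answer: -3458/17631 ≈ -0.19613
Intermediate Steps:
H = 26153
(56*(-55 + v(3, 10)) - 3612)/((2961 + 6148) + H) = (56*(-55 + (6 - 1*10)) - 3612)/((2961 + 6148) + 26153) = (56*(-55 + (6 - 10)) - 3612)/(9109 + 26153) = (56*(-55 - 4) - 3612)/35262 = (56*(-59) - 3612)*(1/35262) = (-3304 - 3612)*(1/35262) = -6916*1/35262 = -3458/17631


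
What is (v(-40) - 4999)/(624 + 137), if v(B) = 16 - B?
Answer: -4943/761 ≈ -6.4954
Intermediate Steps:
(v(-40) - 4999)/(624 + 137) = ((16 - 1*(-40)) - 4999)/(624 + 137) = ((16 + 40) - 4999)/761 = (56 - 4999)*(1/761) = -4943*1/761 = -4943/761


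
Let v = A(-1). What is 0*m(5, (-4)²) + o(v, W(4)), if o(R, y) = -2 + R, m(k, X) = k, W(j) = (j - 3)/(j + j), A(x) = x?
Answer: -3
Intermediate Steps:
W(j) = (-3 + j)/(2*j) (W(j) = (-3 + j)/((2*j)) = (-3 + j)*(1/(2*j)) = (-3 + j)/(2*j))
v = -1
0*m(5, (-4)²) + o(v, W(4)) = 0*5 + (-2 - 1) = 0 - 3 = -3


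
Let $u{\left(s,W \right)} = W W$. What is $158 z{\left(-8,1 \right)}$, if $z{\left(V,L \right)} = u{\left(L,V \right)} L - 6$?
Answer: $9164$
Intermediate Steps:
$u{\left(s,W \right)} = W^{2}$
$z{\left(V,L \right)} = -6 + L V^{2}$ ($z{\left(V,L \right)} = V^{2} L - 6 = L V^{2} - 6 = -6 + L V^{2}$)
$158 z{\left(-8,1 \right)} = 158 \left(-6 + 1 \left(-8\right)^{2}\right) = 158 \left(-6 + 1 \cdot 64\right) = 158 \left(-6 + 64\right) = 158 \cdot 58 = 9164$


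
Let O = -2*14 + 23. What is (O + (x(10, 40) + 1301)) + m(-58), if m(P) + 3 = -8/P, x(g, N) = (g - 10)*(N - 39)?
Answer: 37501/29 ≈ 1293.1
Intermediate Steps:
x(g, N) = (-39 + N)*(-10 + g) (x(g, N) = (-10 + g)*(-39 + N) = (-39 + N)*(-10 + g))
O = -5 (O = -28 + 23 = -5)
m(P) = -3 - 8/P
(O + (x(10, 40) + 1301)) + m(-58) = (-5 + ((390 - 39*10 - 10*40 + 40*10) + 1301)) + (-3 - 8/(-58)) = (-5 + ((390 - 390 - 400 + 400) + 1301)) + (-3 - 8*(-1/58)) = (-5 + (0 + 1301)) + (-3 + 4/29) = (-5 + 1301) - 83/29 = 1296 - 83/29 = 37501/29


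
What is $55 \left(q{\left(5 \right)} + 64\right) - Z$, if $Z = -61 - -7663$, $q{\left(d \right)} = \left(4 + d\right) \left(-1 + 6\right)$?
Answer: $-1607$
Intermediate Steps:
$q{\left(d \right)} = 20 + 5 d$ ($q{\left(d \right)} = \left(4 + d\right) 5 = 20 + 5 d$)
$Z = 7602$ ($Z = -61 + 7663 = 7602$)
$55 \left(q{\left(5 \right)} + 64\right) - Z = 55 \left(\left(20 + 5 \cdot 5\right) + 64\right) - 7602 = 55 \left(\left(20 + 25\right) + 64\right) - 7602 = 55 \left(45 + 64\right) - 7602 = 55 \cdot 109 - 7602 = 5995 - 7602 = -1607$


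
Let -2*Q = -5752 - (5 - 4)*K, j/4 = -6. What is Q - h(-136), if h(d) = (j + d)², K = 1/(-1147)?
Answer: -52128857/2294 ≈ -22724.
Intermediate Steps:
j = -24 (j = 4*(-6) = -24)
K = -1/1147 ≈ -0.00087184
Q = 6597543/2294 (Q = -(-5752 - (5 - 4)*(-1)/1147)/2 = -(-5752 - (-1)/1147)/2 = -(-5752 - 1*(-1/1147))/2 = -(-5752 + 1/1147)/2 = -½*(-6597543/1147) = 6597543/2294 ≈ 2876.0)
h(d) = (-24 + d)²
Q - h(-136) = 6597543/2294 - (-24 - 136)² = 6597543/2294 - 1*(-160)² = 6597543/2294 - 1*25600 = 6597543/2294 - 25600 = -52128857/2294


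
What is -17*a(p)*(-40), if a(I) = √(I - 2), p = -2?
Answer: 1360*I ≈ 1360.0*I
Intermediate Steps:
a(I) = √(-2 + I)
-17*a(p)*(-40) = -17*√(-2 - 2)*(-40) = -34*I*(-40) = 1360*I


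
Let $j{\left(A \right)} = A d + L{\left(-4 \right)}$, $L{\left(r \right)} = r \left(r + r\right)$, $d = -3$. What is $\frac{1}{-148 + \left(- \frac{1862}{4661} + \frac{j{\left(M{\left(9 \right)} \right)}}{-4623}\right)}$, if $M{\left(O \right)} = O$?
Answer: $- \frac{21547803}{3197706175} \approx -0.0067385$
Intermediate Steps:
$L{\left(r \right)} = 2 r^{2}$ ($L{\left(r \right)} = r 2 r = 2 r^{2}$)
$j{\left(A \right)} = 32 - 3 A$ ($j{\left(A \right)} = A \left(-3\right) + 2 \left(-4\right)^{2} = - 3 A + 2 \cdot 16 = - 3 A + 32 = 32 - 3 A$)
$\frac{1}{-148 + \left(- \frac{1862}{4661} + \frac{j{\left(M{\left(9 \right)} \right)}}{-4623}\right)} = \frac{1}{-148 - \left(\frac{1862}{4661} - \frac{32 - 27}{-4623}\right)} = \frac{1}{-148 - \left(\frac{1862}{4661} - \left(32 - 27\right) \left(- \frac{1}{4623}\right)\right)} = \frac{1}{-148 + \left(- \frac{1862}{4661} + 5 \left(- \frac{1}{4623}\right)\right)} = \frac{1}{-148 - \frac{8631331}{21547803}} = \frac{1}{- \frac{3197706175}{21547803}} = - \frac{21547803}{3197706175}$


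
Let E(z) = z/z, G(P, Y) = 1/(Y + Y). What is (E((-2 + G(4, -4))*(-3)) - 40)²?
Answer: 1521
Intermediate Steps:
G(P, Y) = 1/(2*Y)
E(z) = 1
(E((-2 + G(4, -4))*(-3)) - 40)² = (1 - 40)² = (-39)² = 1521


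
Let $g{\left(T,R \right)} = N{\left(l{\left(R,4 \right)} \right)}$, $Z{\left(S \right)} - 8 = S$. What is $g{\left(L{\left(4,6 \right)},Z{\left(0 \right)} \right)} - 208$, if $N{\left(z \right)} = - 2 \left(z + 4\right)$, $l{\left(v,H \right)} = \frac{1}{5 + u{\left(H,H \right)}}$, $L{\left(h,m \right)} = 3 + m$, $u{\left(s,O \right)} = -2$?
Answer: $- \frac{650}{3} \approx -216.67$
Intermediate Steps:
$Z{\left(S \right)} = 8 + S$
$l{\left(v,H \right)} = \frac{1}{3}$ ($l{\left(v,H \right)} = \frac{1}{5 - 2} = \frac{1}{3}$)
$N{\left(z \right)} = -8 - 2 z$ ($N{\left(z \right)} = - 2 \left(4 + z\right) = -8 - 2 z$)
$g{\left(T,R \right)} = - \frac{26}{3}$ ($g{\left(T,R \right)} = -8 - \frac{2}{3} = - \frac{26}{3}$)
$g{\left(L{\left(4,6 \right)},Z{\left(0 \right)} \right)} - 208 = - \frac{26}{3} - 208 = - \frac{650}{3}$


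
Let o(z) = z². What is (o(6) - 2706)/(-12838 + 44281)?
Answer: -890/10481 ≈ -0.084916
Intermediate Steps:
(o(6) - 2706)/(-12838 + 44281) = (6² - 2706)/(-12838 + 44281) = (36 - 2706)/31443 = -2670*1/31443 = -890/10481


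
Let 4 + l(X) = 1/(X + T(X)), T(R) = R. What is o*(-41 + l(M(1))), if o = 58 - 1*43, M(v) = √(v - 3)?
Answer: -675 - 15*I*√2/4 ≈ -675.0 - 5.3033*I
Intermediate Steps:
M(v) = √(-3 + v)
l(X) = -4 + 1/(2*X) (l(X) = -4 + 1/(X + X) = -4 + 1/(2*X))
o = 15 (o = 58 - 43 = 15)
o*(-41 + l(M(1))) = 15*(-41 + (-4 + 1/(2*(√(-3 + 1))))) = 15*(-41 + (-4 + 1/(2*(√(-2))))) = 15*(-41 + (-4 + 1/(2*((I*√2))))) = 15*(-41 + (-4 + (-I*√2/2)/2)) = 15*(-41 + (-4 - I*√2/4)) = 15*(-45 - I*√2/4) = -675 - 15*I*√2/4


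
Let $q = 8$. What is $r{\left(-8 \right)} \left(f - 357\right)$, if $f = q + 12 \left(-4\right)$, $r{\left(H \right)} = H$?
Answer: $3176$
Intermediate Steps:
$f = -40$ ($f = 8 + 12 \left(-4\right) = 8 - 48 = -40$)
$r{\left(-8 \right)} \left(f - 357\right) = - 8 \left(-40 - 357\right) = \left(-8\right) \left(-397\right) = 3176$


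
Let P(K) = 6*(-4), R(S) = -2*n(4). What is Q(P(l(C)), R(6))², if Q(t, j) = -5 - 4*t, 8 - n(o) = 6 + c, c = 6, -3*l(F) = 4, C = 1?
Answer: 8281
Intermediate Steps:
l(F) = -4/3 (l(F) = -⅓*4 = -4/3)
n(o) = -4 (n(o) = 8 - (6 + 6) = 8 - 1*12 = 8 - 12 = -4)
R(S) = 8 (R(S) = -2*(-4) = 8)
P(K) = -24
Q(t, j) = -5 - 4*t
Q(P(l(C)), R(6))² = (-5 - 4*(-24))² = (-5 + 96)² = 91² = 8281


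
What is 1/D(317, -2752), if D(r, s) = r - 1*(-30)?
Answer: 1/347 ≈ 0.0028818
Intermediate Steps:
D(r, s) = 30 + r (D(r, s) = r + 30 = 30 + r)
1/D(317, -2752) = 1/(30 + 317) = 1/347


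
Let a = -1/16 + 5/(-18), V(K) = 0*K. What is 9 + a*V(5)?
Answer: 9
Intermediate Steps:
V(K) = 0
a = -49/144 (a = -1*1/16 + 5*(-1/18) = -1/16 - 5/18 = -49/144 ≈ -0.34028)
9 + a*V(5) = 9 - 49/144*0 = 9 + 0 = 9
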